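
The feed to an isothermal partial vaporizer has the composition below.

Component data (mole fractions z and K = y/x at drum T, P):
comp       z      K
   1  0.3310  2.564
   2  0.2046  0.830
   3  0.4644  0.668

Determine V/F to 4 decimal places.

Material balance + equilibrium reduce to Σ zᵢ(Kᵢ−1)/(1+V/F(Kᵢ−1)) = 0.
Check two-phase: ΣzᵢKᵢ = 1.3287 > 1 and Σzᵢ/Kᵢ = 1.0708 > 1, so g(0) = 0.3287 > 0 and g(1) = -0.0708 < 0.
Newton–Raphson from V/F = 0.3:
  V/F = 0.3000: g = 0.14447, g' = -0.4448 → V/F = 0.6248
  V/F = 0.6248: g = 0.02838, g' = -0.2960 → V/F = 0.7207
  V/F = 0.7207: g = 0.00106, g' = -0.2751 → V/F = 0.7245
Converged at V/F = 0.7245.

V/F = 0.7245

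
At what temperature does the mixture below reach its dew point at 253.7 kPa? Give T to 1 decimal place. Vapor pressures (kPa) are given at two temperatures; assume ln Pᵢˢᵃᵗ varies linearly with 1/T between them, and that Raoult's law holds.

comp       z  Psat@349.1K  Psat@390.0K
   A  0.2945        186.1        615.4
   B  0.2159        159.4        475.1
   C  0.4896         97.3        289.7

Dew-point temperature: Σzᵢ·P/Pᵢˢᵃᵗ(T) = 1. Interpolate ln Pᵢˢᵃᵗ = aᵢ + bᵢ/T.
  T = 349.1 K: ΣzᵢP/Pᵢˢᵃᵗ = 2.0217
  T = 390.0 K: ΣzᵢP/Pᵢˢᵃᵗ = 0.6655
  T = 369.6 K: ΣzᵢP/Pᵢˢᵃᵗ = 1.1230
  T = 379.8 K: ΣzᵢP/Pᵢˢᵃᵗ = 0.8584
  T = 374.7 K: ΣzᵢP/Pᵢˢᵃᵗ = 0.9800
  T = 372.1 K: ΣzᵢP/Pᵢˢᵃᵗ = 1.0500
  T = 373.4 K: ΣzᵢP/Pᵢˢᵃᵗ = 1.0143
Interpolating between 373.4 K and 374.7 K gives T ≈ 373.9 K.

T = 373.9 K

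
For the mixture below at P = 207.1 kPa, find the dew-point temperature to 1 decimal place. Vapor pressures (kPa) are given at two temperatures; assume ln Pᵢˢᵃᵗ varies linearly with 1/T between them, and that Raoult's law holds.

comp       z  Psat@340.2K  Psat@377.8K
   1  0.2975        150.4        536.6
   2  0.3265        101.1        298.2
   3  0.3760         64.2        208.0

T = 366.2 K

Dew-point temperature: Σzᵢ·P/Pᵢˢᵃᵗ(T) = 1. Interpolate ln Pᵢˢᵃᵗ = aᵢ + bᵢ/T.
  T = 340.2 K: ΣzᵢP/Pᵢˢᵃᵗ = 2.2914
  T = 377.8 K: ΣzᵢP/Pᵢˢᵃᵗ = 0.7159
  T = 359.0 K: ΣzᵢP/Pᵢˢᵃᵗ = 1.2418
  T = 368.4 K: ΣzᵢP/Pᵢˢᵃᵗ = 0.9362
  T = 363.7 K: ΣzᵢP/Pᵢˢᵃᵗ = 1.0762
  T = 366.0 K: ΣzᵢP/Pᵢˢᵃᵗ = 1.0048
Interpolating between 366.0 K and 368.4 K gives T ≈ 366.2 K.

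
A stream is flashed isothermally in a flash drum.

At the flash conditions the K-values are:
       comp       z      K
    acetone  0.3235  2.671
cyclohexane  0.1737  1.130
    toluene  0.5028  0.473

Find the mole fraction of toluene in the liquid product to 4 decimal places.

x_toluene = 0.6447

Rachford–Rice: g(β) = Σ zᵢ(Kᵢ−1)/(1+β(Kᵢ−1)) = 0.
Feasibility: ΣzᵢKᵢ = 1.2982, Σzᵢ/Kᵢ = 1.3378 — both > 1, two phases present.
Newton iteration, β⁰ = 0.5:
  β = 0.5000: g = -0.04407, g' = -0.5281 → β = 0.4166
  β = 0.4166: g = 0.00063, g' = -0.5459 → β = 0.4177
Converged at β = 0.4177.
Compositions from xᵢ = zᵢ/(1+β(Kᵢ−1)), yᵢ = Kᵢxᵢ:
  acetone: x = 0.1905, y = 0.5089
  cyclohexane: x = 0.1648, y = 0.1862
  toluene: x = 0.6447, y = 0.3050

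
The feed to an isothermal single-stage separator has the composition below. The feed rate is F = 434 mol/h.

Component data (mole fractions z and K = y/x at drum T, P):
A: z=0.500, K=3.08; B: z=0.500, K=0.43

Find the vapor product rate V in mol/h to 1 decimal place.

V = 276.4 mol/h

Material balance + equilibrium reduce to Σ zᵢ(Kᵢ−1)/(1+β(Kᵢ−1)) = 0.
g(0) = ΣzᵢKᵢ − 1 = 0.755 and g(1) = 1 − Σzᵢ/Kᵢ = -0.325, so a root lies in (0, 1).
Binary case is linear: z₁(K₁−1)(1+β(K₂−1)) + z₂(K₂−1)(1+β(K₁−1)) = 0
⇒ β = [z₁(K₁−1)+z₂(K₂−1)] / [−(K₁−1)(K₂−1)] = 0.7550/1.1856 = 0.637
Then V = β·F = 0.6368·434 = 276.4 mol/h and L = F − V = 157.6 mol/h.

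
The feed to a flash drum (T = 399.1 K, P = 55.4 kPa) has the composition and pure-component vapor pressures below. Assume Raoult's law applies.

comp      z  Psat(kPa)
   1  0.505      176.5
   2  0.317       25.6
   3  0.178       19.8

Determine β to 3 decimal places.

β = 0.647

Raoult's law: Kᵢ = Pᵢˢᵃᵗ/P = Pᵢˢᵃᵗ/55.4.
  K_1 = 176.5/55.4 = 3.18592, K_2 = 25.6/55.4 = 0.46209, K_3 = 19.8/55.4 = 0.35740
Let β = V/F and solve Σ zᵢ(Kᵢ−1)/(1+β(Kᵢ−1)) = 0.
Check two-phase: ΣzᵢKᵢ = 1.819 > 1 and Σzᵢ/Kᵢ = 1.343 > 1, so g(0) = 0.819 > 0 and g(1) = -0.343 < 0.
Newton iteration, β⁰ = 0.5:
  β = 0.500: g = 0.1256, g' = -0.882 → β = 0.642
  β = 0.642: g = 0.0038, g' = -0.845 → β = 0.647
Converged at β = 0.647.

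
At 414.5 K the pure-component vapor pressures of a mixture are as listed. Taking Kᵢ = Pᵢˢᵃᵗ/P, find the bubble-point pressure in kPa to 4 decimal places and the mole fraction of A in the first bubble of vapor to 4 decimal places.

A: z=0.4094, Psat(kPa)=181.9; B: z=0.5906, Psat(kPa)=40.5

Pbub = 98.3892 kPa, y_A = 0.7569

At the bubble point ψ → 0, so ΣzᵢKᵢ = 1 with Kᵢ = Pᵢˢᵃᵗ/P ⇒ P = ΣzᵢPᵢˢᵃᵗ.
P = 0.4094·181.9 + 0.5906·40.5 = 98.3892 kPa
yᵢ = zᵢPᵢˢᵃᵗ/P ⇒ y_A = 0.4094·181.9/98.3892 = 0.7569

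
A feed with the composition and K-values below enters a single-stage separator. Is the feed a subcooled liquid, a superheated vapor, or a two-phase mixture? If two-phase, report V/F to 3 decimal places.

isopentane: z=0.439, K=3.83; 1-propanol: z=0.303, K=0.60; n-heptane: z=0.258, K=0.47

two-phase, V/F = 0.747

ΣzᵢKᵢ = 1.984; Σzᵢ/Kᵢ = 1.169.
Both exceed 1, so a two-phase solution exists.
Material balance + equilibrium reduce to Σ zᵢ(Kᵢ−1)/(1+ψ(Kᵢ−1)) = 0.
Newton–Raphson from ψ = 0.37:
  ψ = 0.370: g = 0.2945, g' = -1.018 → ψ = 0.659
  ψ = 0.659: g = 0.0587, g' = -0.689 → ψ = 0.745
  ψ = 0.745: g = 0.0014, g' = -0.660 → ψ = 0.747
Converged at ψ = 0.747.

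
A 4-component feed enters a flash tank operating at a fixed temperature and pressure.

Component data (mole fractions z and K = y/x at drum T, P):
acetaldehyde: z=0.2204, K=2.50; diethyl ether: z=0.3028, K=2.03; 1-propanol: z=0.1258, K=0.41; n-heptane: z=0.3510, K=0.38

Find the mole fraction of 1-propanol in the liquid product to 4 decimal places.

Let β = V/F and solve Σ zᵢ(Kᵢ−1)/(1+β(Kᵢ−1)) = 0.
Feasibility: ΣzᵢKᵢ = 1.3506, Σzᵢ/Kᵢ = 1.4678 — both > 1, two phases present.
Iterate (Newton) starting at β = 0.5:
  β = 0.5000: g = -0.02589, g' = -0.6734 → β = 0.4615
  β = 0.4615: g = -0.00011, g' = -0.6682 → β = 0.4614
Converged at β = 0.4614.
Compositions from xᵢ = zᵢ/(1+β(Kᵢ−1)), yᵢ = Kᵢxᵢ:
  acetaldehyde: x = 0.1303, y = 0.3256
  diethyl ether: x = 0.2053, y = 0.4167
  1-propanol: x = 0.1729, y = 0.0709
  n-heptane: x = 0.4916, y = 0.1868

x_1-propanol = 0.1729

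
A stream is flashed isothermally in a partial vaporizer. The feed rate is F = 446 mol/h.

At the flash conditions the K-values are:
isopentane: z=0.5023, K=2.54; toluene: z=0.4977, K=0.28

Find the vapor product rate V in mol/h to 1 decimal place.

V = 167.0 mol/h

Rachford–Rice: g(ψ) = Σ zᵢ(Kᵢ−1)/(1+ψ(Kᵢ−1)) = 0.
Check two-phase: ΣzᵢKᵢ = 1.4152 > 1 and Σzᵢ/Kᵢ = 1.9753 > 1, so g(0) = 0.4152 > 0 and g(1) = -0.9753 < 0.
Binary case is linear: z₁(K₁−1)(1+ψ(K₂−1)) + z₂(K₂−1)(1+ψ(K₁−1)) = 0
⇒ ψ = [z₁(K₁−1)+z₂(K₂−1)] / [−(K₁−1)(K₂−1)] = 0.41520/1.10880 = 0.3745
Then V = ψ·F = 0.3745·446 = 167.0 mol/h and L = F − V = 279.0 mol/h.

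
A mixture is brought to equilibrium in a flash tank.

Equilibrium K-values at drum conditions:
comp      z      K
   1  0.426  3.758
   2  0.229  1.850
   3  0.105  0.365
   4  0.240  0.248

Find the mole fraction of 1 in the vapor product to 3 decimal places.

Rachford–Rice: g(β) = Σ zᵢ(Kᵢ−1)/(1+β(Kᵢ−1)) = 0.
Check two-phase: ΣzᵢKᵢ = 2.122 > 1 and Σzᵢ/Kᵢ = 1.493 > 1, so g(0) = 1.122 > 0 and g(1) = -0.493 < 0.
Newton iteration, β⁰ = 0.58:
  β = 0.580: g = 0.1567, g' = -1.087 → β = 0.724
  β = 0.724: g = -0.0073, g' = -1.224 → β = 0.718
Converged at β = 0.718.
Compositions from xᵢ = zᵢ/(1+β(Kᵢ−1)), yᵢ = Kᵢxᵢ:
  1: x = 0.143, y = 0.537
  2: x = 0.142, y = 0.263
  3: x = 0.193, y = 0.070
  4: x = 0.522, y = 0.129

y_1 = 0.537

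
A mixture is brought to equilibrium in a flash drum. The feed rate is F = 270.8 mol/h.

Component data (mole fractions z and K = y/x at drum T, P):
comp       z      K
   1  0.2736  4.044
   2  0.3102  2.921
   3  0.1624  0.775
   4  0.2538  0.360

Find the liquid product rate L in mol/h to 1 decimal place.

Material balance + equilibrium reduce to Σ zᵢ(Kᵢ−1)/(1+ψ(Kᵢ−1)) = 0.
g(0) = ΣzᵢKᵢ − 1 = 1.2298 and g(1) = 1 − Σzᵢ/Kᵢ = -0.0884, so a root lies in (0, 1).
Newton–Raphson from ψ = 0.5:
  ψ = 0.5000: g = 0.35414, g' = -0.9317 → ψ = 0.8801
  ψ = 0.8801: g = 0.03034, g' = -0.9032 → ψ = 0.9137
  ψ = 0.9137: g = -0.00066, g' = -0.9441 → ψ = 0.9130
Converged at ψ = 0.9130.
Then V = ψ·F = 0.9130·270.8 = 247.2 mol/h and L = F − V = 23.6 mol/h.

L = 23.6 mol/h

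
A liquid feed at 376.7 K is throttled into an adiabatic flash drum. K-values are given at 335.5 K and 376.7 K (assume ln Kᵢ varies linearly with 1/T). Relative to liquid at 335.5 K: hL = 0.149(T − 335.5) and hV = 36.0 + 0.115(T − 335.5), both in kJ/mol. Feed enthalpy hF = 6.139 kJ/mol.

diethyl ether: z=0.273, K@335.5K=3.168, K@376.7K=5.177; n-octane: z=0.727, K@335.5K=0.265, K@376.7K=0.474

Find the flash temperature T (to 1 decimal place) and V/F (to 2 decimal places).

T = 346.7 K, V/F = 0.13

Adiabatic flash: solve Rachford–Rice at each trial T, then check hF = ψ·hV(T) + (1−ψ)·hL(T).
  T = 335.5 K: K = (3.168, 0.265), RR gives ψ = 0.036, H_out = 1.299 kJ/mol
  T = 376.7 K: K = (5.177, 0.474), RR gives ψ = 0.345, H_out = 18.074 kJ/mol
  T = 356.1 K: K = (4.108, 0.360), RR gives ψ = 0.193, H_out = 9.879 kJ/mol
  T = 345.8 K: K = (3.621, 0.310), RR gives ψ = 0.119, H_out = 5.762 kJ/mol
  T = 351.0 K: K = (3.863, 0.335), RR gives ψ = 0.157, H_out = 7.867 kJ/mol
  T = 348.4 K: K = (3.741, 0.323), RR gives ψ = 0.138, H_out = 6.823 kJ/mol
  T = 347.1 K: K = (3.681, 0.317), RR gives ψ = 0.128, H_out = 6.295 kJ/mol
Linear interpolation between T = 345.8 (H_out = 5.762) and T = 347.1 (H_out = 6.295) on hF = 6.139 gives T ≈ 346.7 K, at which ψ = 0.13.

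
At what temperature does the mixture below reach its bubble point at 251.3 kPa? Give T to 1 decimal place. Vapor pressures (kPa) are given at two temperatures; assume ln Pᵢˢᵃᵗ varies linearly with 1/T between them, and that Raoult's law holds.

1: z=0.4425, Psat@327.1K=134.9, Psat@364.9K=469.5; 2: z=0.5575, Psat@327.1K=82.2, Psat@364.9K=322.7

T = 351.4 K

Bubble-point temperature: ΣzᵢPᵢˢᵃᵗ(T) = P. Interpolate ln Pᵢˢᵃᵗ = aᵢ + bᵢ/T.
  T = 327.1 K: ΣzᵢPᵢˢᵃᵗ = 105.52 kPa
  T = 364.9 K: ΣzᵢPᵢˢᵃᵗ = 387.66 kPa
  T = 346.0 K: ΣzᵢPᵢˢᵃᵗ = 209.47 kPa
  T = 355.4 K: ΣzᵢPᵢˢᵃᵗ = 286.81 kPa
  T = 350.7 K: ΣzᵢPᵢˢᵃᵗ = 245.62 kPa
  T = 353.0 K: ΣzᵢPᵢˢᵃᵗ = 265.12 kPa
Interpolating between 350.7 K and 353.0 K gives T ≈ 351.4 K.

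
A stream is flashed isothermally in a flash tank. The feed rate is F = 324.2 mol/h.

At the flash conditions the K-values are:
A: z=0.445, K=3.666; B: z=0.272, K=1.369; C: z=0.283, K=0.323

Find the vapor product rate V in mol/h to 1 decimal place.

Newton–Raphson from ψ = 0.5:
  ψ = 0.500: g = 0.3036, g' = -0.904 → ψ = 0.836
  ψ = 0.836: g = 0.0028, g' = -1.013 → ψ = 0.839
Converged at ψ = 0.839.
Then V = ψ·F = 0.8387·324.2 = 271.9 mol/h and L = F − V = 52.3 mol/h.

V = 271.9 mol/h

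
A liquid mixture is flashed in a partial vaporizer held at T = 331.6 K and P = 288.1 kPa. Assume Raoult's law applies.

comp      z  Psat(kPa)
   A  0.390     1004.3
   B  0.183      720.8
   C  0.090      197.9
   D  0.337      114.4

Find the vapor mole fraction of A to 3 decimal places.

Raoult's law: Kᵢ = Pᵢˢᵃᵗ/P = Pᵢˢᵃᵗ/288.1.
  K_A = 1004.3/288.1 = 3.48594, K_B = 720.8/288.1 = 2.50191, K_C = 197.9/288.1 = 0.68691, K_D = 114.4/288.1 = 0.39708
Material balance + equilibrium reduce to Σ zᵢ(Kᵢ−1)/(1+ψ(Kᵢ−1)) = 0.
Feasibility: ΣzᵢKᵢ = 2.013, Σzᵢ/Kᵢ = 1.165 — both > 1, two phases present.
Newton–Raphson from ψ = 0.35:
  ψ = 0.350: g = 0.4094, g' = -1.074 → ψ = 0.731
  ψ = 0.731: g = 0.0753, g' = -0.804 → ψ = 0.825
  ψ = 0.825: g = -0.0015, g' = -0.842 → ψ = 0.823
Converged at ψ = 0.823.
Compositions from xᵢ = zᵢ/(1+ψ(Kᵢ−1)), yᵢ = Kᵢxᵢ:
  A: x = 0.128, y = 0.446
  B: x = 0.082, y = 0.205
  C: x = 0.121, y = 0.083
  D: x = 0.669, y = 0.266

y_A = 0.446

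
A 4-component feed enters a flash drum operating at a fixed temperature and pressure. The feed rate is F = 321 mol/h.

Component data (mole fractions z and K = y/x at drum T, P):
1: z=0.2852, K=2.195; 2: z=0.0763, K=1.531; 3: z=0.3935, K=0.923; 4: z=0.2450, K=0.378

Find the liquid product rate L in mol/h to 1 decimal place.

L = 166.8 mol/h

Newton iteration, V/F⁰ = 0.5:
  V/F = 0.5000: g = -0.00733, g' = -0.3752 → V/F = 0.4805
  V/F = 0.4805: g = -0.00002, g' = -0.3733 → V/F = 0.4804
Converged at V/F = 0.4804.
Then V = V/F·F = 0.4804·321 = 154.2 mol/h and L = F − V = 166.8 mol/h.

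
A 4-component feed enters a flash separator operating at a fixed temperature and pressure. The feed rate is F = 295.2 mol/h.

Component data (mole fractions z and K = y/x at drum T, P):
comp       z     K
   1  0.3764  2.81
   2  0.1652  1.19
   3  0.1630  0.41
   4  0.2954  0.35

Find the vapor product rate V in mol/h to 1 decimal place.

V = 133.7 mol/h

Let β = V/F and solve Σ zᵢ(Kᵢ−1)/(1+β(Kᵢ−1)) = 0.
Feasibility: ΣzᵢKᵢ = 1.4245, Σzᵢ/Kᵢ = 1.5143 — both > 1, two phases present.
Iterate (Newton) starting at β = 0.69:
  β = 0.6900: g = -0.17967, g' = -0.8202 → β = 0.4710
  β = 0.4710: g = -0.01330, g' = -0.7324 → β = 0.4528
Converged at β = 0.4528.
Then V = β·F = 0.4528·295.2 = 133.7 mol/h and L = F − V = 161.5 mol/h.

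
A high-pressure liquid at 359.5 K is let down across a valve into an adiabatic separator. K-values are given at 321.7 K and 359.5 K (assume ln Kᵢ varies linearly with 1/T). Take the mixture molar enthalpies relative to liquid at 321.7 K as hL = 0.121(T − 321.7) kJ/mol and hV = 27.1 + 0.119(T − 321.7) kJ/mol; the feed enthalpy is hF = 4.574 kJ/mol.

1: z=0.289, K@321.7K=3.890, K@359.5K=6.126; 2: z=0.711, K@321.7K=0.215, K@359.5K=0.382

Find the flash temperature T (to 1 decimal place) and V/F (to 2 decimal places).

T = 326.2 K, V/F = 0.15

Adiabatic flash: solve Rachford–Rice at each trial T, then check hF = ψ·hV(T) + (1−ψ)·hL(T).
  T = 321.7 K: K = (3.890, 0.215), RR gives ψ = 0.122, H_out = 3.310 kJ/mol
  T = 359.5 K: K = (6.126, 0.382), RR gives ψ = 0.329, H_out = 13.463 kJ/mol
  T = 340.6 K: K = (4.944, 0.291), RR gives ψ = 0.227, H_out = 8.442 kJ/mol
  T = 331.1 K: K = (4.397, 0.251), RR gives ψ = 0.177, H_out = 5.921 kJ/mol
  T = 326.4 K: K = (4.140, 0.233), RR gives ψ = 0.150, H_out = 4.636 kJ/mol
  T = 324.0 K: K = (4.011, 0.224), RR gives ψ = 0.136, H_out = 3.965 kJ/mol
Linear interpolation between T = 324.0 (H_out = 3.965) and T = 326.4 (H_out = 4.636) on hF = 4.574 gives T ≈ 326.2 K, at which ψ = 0.15.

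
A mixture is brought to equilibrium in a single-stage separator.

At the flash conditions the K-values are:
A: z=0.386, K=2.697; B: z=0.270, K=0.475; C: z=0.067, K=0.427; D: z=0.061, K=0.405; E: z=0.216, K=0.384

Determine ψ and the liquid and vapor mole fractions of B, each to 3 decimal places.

Material balance + equilibrium reduce to Σ zᵢ(Kᵢ−1)/(1+ψ(Kᵢ−1)) = 0.
Feasibility: ΣzᵢKᵢ = 1.306, Σzᵢ/Kᵢ = 1.582 — both > 1, two phases present.
Iterate (Newton) starting at ψ = 0.39:
  ψ = 0.390: g = -0.0559, g' = -0.735 → ψ = 0.314
  ψ = 0.314: g = 0.0012, g' = -0.771 → ψ = 0.316
Converged at ψ = 0.316.
Compositions from xᵢ = zᵢ/(1+ψ(Kᵢ−1)), yᵢ = Kᵢxᵢ:
  A: x = 0.251, y = 0.678
  B: x = 0.324, y = 0.154
  C: x = 0.082, y = 0.035
  D: x = 0.075, y = 0.030
  E: x = 0.268, y = 0.103

ψ = 0.316, x_B = 0.324, y_B = 0.154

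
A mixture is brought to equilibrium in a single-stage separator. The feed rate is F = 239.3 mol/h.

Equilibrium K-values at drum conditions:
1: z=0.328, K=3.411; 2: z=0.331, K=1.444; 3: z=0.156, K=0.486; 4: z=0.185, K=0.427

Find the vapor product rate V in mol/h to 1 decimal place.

Material balance + equilibrium reduce to Σ zᵢ(Kᵢ−1)/(1+ψ(Kᵢ−1)) = 0.
Check two-phase: ΣzᵢKᵢ = 1.752 > 1 and Σzᵢ/Kᵢ = 1.080 > 1, so g(0) = 0.752 > 0 and g(1) = -0.080 < 0.
Newton iteration, ψ⁰ = 0.5:
  ψ = 0.500: g = 0.2223, g' = -0.630 → ψ = 0.853
  ψ = 0.853: g = 0.0151, g' = -0.602 → ψ = 0.878
Converged at ψ = 0.878.
Then V = ψ·F = 0.8780·239.3 = 210.1 mol/h and L = F − V = 29.2 mol/h.

V = 210.1 mol/h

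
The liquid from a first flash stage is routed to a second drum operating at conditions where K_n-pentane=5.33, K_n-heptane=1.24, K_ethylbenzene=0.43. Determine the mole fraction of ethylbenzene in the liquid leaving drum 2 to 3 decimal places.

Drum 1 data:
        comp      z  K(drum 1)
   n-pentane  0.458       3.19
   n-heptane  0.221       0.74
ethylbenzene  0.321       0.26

Drum 1:
Let ψ₁ = V/F and solve Σ zᵢ(Kᵢ−1)/(1+ψ₁(Kᵢ−1)) = 0.
Feasibility: ΣzᵢKᵢ = 1.708, Σzᵢ/Kᵢ = 1.677 — both > 1, two phases present.
Newton–Raphson from ψ₁ = 0.51:
  ψ₁ = 0.510: g = 0.0260, g' = -0.964 → ψ₁ = 0.537
Converged at ψ₁ = 0.537.
Drum-1 compositions:
  n-pentane: x = 0.210, y = 0.671
  n-heptane: x = 0.257, y = 0.190
  ethylbenzene: x = 0.533, y = 0.138
Drum-2 feed = drum-1 liquid: z₂ = (0.2105, 0.2569, 0.5327).
Drum 2:
Iterate (Newton) starting at ψ₂ = 0.5:
  ψ₂ = 0.500: g = -0.0816, g' = -0.744 → ψ₂ = 0.390
  ψ₂ = 0.390: g = 0.0047, g' = -0.844 → ψ₂ = 0.396
Converged at ψ₂ = 0.396.
  n-pentane: x = 0.078, y = 0.413
  n-heptane: x = 0.235, y = 0.291
  ethylbenzene: x = 0.688, y = 0.296

x_ethylbenzene (drum 2) = 0.688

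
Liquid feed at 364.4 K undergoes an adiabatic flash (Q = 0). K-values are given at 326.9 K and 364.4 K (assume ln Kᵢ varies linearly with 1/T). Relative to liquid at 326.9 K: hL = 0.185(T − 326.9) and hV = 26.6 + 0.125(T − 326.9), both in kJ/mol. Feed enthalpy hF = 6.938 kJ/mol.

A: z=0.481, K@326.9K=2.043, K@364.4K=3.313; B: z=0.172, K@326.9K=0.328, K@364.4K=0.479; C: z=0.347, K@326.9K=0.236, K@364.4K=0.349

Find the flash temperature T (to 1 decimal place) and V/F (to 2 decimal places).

Adiabatic flash: solve Rachford–Rice at each trial T, then check hF = ψ·hV(T) + (1−ψ)·hL(T).
  T = 326.9 K: K = (2.043, 0.328, 0.236), RR gives ψ = 0.158, H_out = 4.199 kJ/mol
  T = 364.4 K: K = (3.313, 0.479, 0.349), RR gives ψ = 0.563, H_out = 20.643 kJ/mol
  T = 345.6 K: K = (2.634, 0.400, 0.290), RR gives ψ = 0.395, H_out = 13.525 kJ/mol
  T = 336.2 K: K = (2.327, 0.363, 0.262), RR gives ψ = 0.291, H_out = 9.295 kJ/mol
  T = 331.5 K: K = (2.181, 0.345, 0.249), RR gives ψ = 0.229, H_out = 6.869 kJ/mol
  T = 333.9 K: K = (2.254, 0.354, 0.256), RR gives ψ = 0.261, H_out = 8.140 kJ/mol
Linear interpolation between T = 331.5 (H_out = 6.869) and T = 333.9 (H_out = 8.140) on hF = 6.938 gives T ≈ 331.6 K, at which ψ = 0.23.

T = 331.6 K, V/F = 0.23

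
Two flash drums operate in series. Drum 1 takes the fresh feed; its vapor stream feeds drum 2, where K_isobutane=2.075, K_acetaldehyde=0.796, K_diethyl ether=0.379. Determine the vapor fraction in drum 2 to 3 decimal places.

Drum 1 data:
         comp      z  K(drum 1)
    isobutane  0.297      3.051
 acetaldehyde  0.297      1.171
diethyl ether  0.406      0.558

Drum 1:
Rachford–Rice: g(ψ₁) = Σ zᵢ(Kᵢ−1)/(1+ψ₁(Kᵢ−1)) = 0.
Check two-phase: ΣzᵢKᵢ = 1.480 > 1 and Σzᵢ/Kᵢ = 1.079 > 1, so g(0) = 0.480 > 0 and g(1) = -0.079 < 0.
Newton iteration, ψ₁⁰ = 0.67:
  ψ₁ = 0.670: g = 0.0472, g' = -0.389 → ψ₁ = 0.791
  ψ₁ = 0.791: g = 0.0010, g' = -0.376 → ψ₁ = 0.794
Converged at ψ₁ = 0.794.
Drum-1 compositions:
  isobutane: x = 0.113, y = 0.345
  acetaldehyde: x = 0.261, y = 0.306
  diethyl ether: x = 0.626, y = 0.349
Drum-2 feed = drum-1 vapor: z₂ = (0.3448, 0.3062, 0.3490).
Drum 2:
Let ψ₂ = V/F and solve Σ zᵢ(Kᵢ−1)/(1+ψ₂(Kᵢ−1)) = 0.
g(0) = ΣzᵢKᵢ − 1 = 0.091 and g(1) = 1 − Σzᵢ/Kᵢ = -0.472, so a root lies in (0, 1).
Newton iteration, ψ₂⁰ = 0.5:
  ψ₂ = 0.500: g = -0.1429, g' = -0.467 → ψ₂ = 0.194
  ψ₂ = 0.194: g = -0.0050, g' = -0.461 → ψ₂ = 0.184
Converged at ψ₂ = 0.184.
  isobutane: x = 0.288, y = 0.597
  acetaldehyde: x = 0.318, y = 0.253
  diethyl ether: x = 0.394, y = 0.149

V/F (drum 2) = 0.184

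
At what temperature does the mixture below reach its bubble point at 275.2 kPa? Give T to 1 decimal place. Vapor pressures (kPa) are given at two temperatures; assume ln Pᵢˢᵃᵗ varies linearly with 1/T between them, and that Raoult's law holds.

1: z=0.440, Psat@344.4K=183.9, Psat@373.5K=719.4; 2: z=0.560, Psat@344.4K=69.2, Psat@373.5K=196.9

Bubble-point temperature: ΣzᵢPᵢˢᵃᵗ(T) = P. Interpolate ln Pᵢˢᵃᵗ = aᵢ + bᵢ/T.
  T = 344.4 K: ΣzᵢPᵢˢᵃᵗ = 119.67 kPa
  T = 373.5 K: ΣzᵢPᵢˢᵃᵗ = 426.80 kPa
  T = 358.9 K: ΣzᵢPᵢˢᵃᵗ = 230.79 kPa
  T = 366.2 K: ΣzᵢPᵢˢᵃᵗ = 315.59 kPa
  T = 362.5 K: ΣzᵢPᵢˢᵃᵗ = 269.69 kPa
  T = 364.4 K: ΣzᵢPᵢˢᵃᵗ = 292.46 kPa
Interpolating between 362.5 K and 364.4 K gives T ≈ 363.0 K.

T = 363.0 K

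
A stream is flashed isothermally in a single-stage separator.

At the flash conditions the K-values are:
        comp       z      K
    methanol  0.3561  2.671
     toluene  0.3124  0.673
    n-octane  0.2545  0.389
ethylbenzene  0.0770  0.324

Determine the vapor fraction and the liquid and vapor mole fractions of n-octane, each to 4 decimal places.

ψ = 0.3410, x_n-octane = 0.3215, y_n-octane = 0.1251

Rachford–Rice: g(ψ) = Σ zᵢ(Kᵢ−1)/(1+ψ(Kᵢ−1)) = 0.
Check two-phase: ΣzᵢKᵢ = 1.2853 > 1 and Σzᵢ/Kᵢ = 1.4894 > 1, so g(0) = 0.2853 > 0 and g(1) = -0.4894 < 0.
Iterate (Newton) starting at ψ = 0.5:
  ψ = 0.5000: g = -0.10047, g' = -0.6201 → ψ = 0.3380
  ψ = 0.3380: g = 0.00198, g' = -0.6583 → ψ = 0.3410
Converged at ψ = 0.3410.
Compositions from xᵢ = zᵢ/(1+ψ(Kᵢ−1)), yᵢ = Kᵢxᵢ:
  methanol: x = 0.2268, y = 0.6059
  toluene: x = 0.3516, y = 0.2366
  n-octane: x = 0.3215, y = 0.1251
  ethylbenzene: x = 0.1001, y = 0.0324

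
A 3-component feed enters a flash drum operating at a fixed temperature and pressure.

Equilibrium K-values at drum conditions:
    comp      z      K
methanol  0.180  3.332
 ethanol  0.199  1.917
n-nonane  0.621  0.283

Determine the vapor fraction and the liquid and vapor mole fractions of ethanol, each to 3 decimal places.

ψ = 0.125, x_ethanol = 0.179, y_ethanol = 0.342

Let ψ = V/F and solve Σ zᵢ(Kᵢ−1)/(1+ψ(Kᵢ−1)) = 0.
Check two-phase: ΣzᵢKᵢ = 1.157 > 1 and Σzᵢ/Kᵢ = 2.352 > 1, so g(0) = 0.157 > 0 and g(1) = -1.352 < 0.
Newton–Raphson from ψ = 0.5:
  ψ = 0.500: g = -0.3752, g' = -1.063 → ψ = 0.147
  ψ = 0.147: g = -0.0244, g' = -1.072 → ψ = 0.124
  ψ = 0.124: g = 0.0004, g' = -1.108 → ψ = 0.125
Converged at ψ = 0.125.
Compositions from xᵢ = zᵢ/(1+ψ(Kᵢ−1)), yᵢ = Kᵢxᵢ:
  methanol: x = 0.139, y = 0.465
  ethanol: x = 0.179, y = 0.342
  n-nonane: x = 0.682, y = 0.193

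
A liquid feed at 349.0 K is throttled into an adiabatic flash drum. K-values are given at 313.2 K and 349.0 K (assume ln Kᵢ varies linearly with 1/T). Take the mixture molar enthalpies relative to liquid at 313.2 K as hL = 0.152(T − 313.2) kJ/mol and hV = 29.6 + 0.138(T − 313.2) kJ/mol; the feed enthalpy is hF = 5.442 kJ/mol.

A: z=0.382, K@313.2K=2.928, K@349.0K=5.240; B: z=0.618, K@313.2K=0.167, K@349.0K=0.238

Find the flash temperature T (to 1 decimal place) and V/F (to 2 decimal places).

Adiabatic flash: solve Rachford–Rice at each trial T, then check hF = ψ·hV(T) + (1−ψ)·hL(T).
  T = 313.2 K: K = (2.928, 0.167), RR gives ψ = 0.138, H_out = 4.086 kJ/mol
  T = 349.0 K: K = (5.240, 0.238), RR gives ψ = 0.356, H_out = 15.788 kJ/mol
  T = 331.1 K: K = (3.979, 0.201), RR gives ψ = 0.271, H_out = 10.669 kJ/mol
  T = 322.1 K: K = (3.425, 0.184), RR gives ψ = 0.213, H_out = 7.635 kJ/mol
  T = 317.6 K: K = (3.167, 0.175), RR gives ψ = 0.178, H_out = 5.927 kJ/mol
  T = 315.4 K: K = (3.046, 0.171), RR gives ψ = 0.159, H_out = 5.030 kJ/mol
Linear interpolation between T = 315.4 (H_out = 5.030) and T = 317.6 (H_out = 5.927) on hF = 5.442 gives T ≈ 316.4 K, at which ψ = 0.17.

T = 316.4 K, V/F = 0.17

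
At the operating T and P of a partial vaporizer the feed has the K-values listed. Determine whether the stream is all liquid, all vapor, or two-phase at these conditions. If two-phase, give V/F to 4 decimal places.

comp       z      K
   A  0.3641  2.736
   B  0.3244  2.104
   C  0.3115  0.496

all vapor

ΣzᵢKᵢ = 1.8332; Σzᵢ/Kᵢ = 0.9153.
Since Σzᵢ/Kᵢ < 1 the mixture is above its dew point — single vapor phase.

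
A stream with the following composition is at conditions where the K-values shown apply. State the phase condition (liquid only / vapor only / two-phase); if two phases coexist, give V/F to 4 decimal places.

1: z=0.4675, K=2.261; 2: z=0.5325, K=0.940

vapor only

ΣzᵢKᵢ = 1.5576; Σzᵢ/Kᵢ = 0.7733.
Since Σzᵢ/Kᵢ < 1 the mixture is above its dew point — single vapor phase.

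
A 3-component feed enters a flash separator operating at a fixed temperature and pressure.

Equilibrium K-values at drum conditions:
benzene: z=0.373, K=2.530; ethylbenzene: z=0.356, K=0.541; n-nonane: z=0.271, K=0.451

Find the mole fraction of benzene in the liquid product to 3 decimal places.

Rachford–Rice: g(V/F) = Σ zᵢ(Kᵢ−1)/(1+V/F(Kᵢ−1)) = 0.
g(0) = ΣzᵢKᵢ − 1 = 0.259 and g(1) = 1 − Σzᵢ/Kᵢ = -0.406, so a root lies in (0, 1).
Iterate (Newton) starting at V/F = 0.5:
  V/F = 0.500: g = -0.0938, g' = -0.562 → V/F = 0.333
  V/F = 0.333: g = 0.0031, g' = -0.610 → V/F = 0.338
Converged at V/F = 0.338.
Compositions from xᵢ = zᵢ/(1+V/F(Kᵢ−1)), yᵢ = Kᵢxᵢ:
  benzene: x = 0.246, y = 0.622
  ethylbenzene: x = 0.421, y = 0.228
  n-nonane: x = 0.333, y = 0.150

x_benzene = 0.246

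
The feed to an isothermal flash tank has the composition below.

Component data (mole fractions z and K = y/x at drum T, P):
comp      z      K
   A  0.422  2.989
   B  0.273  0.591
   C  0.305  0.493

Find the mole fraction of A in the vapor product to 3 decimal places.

y_A = 0.564

Rachford–Rice: g(ψ) = Σ zᵢ(Kᵢ−1)/(1+ψ(Kᵢ−1)) = 0.
Check two-phase: ΣzᵢKᵢ = 1.573 > 1 and Σzᵢ/Kᵢ = 1.222 > 1, so g(0) = 0.573 > 0 and g(1) = -0.222 < 0.
Newton–Raphson from ψ = 0.5:
  ψ = 0.500: g = 0.0733, g' = -0.633 → ψ = 0.616
  ψ = 0.616: g = 0.0031, g' = -0.585 → ψ = 0.621
Converged at ψ = 0.621.
Compositions from xᵢ = zᵢ/(1+ψ(Kᵢ−1)), yᵢ = Kᵢxᵢ:
  A: x = 0.189, y = 0.564
  B: x = 0.366, y = 0.216
  C: x = 0.445, y = 0.220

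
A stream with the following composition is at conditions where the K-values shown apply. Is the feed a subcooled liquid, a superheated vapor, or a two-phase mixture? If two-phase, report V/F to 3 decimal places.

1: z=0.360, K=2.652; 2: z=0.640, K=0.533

ΣzᵢKᵢ = 1.296; Σzᵢ/Kᵢ = 1.336.
Both exceed 1, so a two-phase solution exists.
Material balance + equilibrium reduce to Σ zᵢ(Kᵢ−1)/(1+ψ(Kᵢ−1)) = 0.
Binary case is linear: z₁(K₁−1)(1+ψ(K₂−1)) + z₂(K₂−1)(1+ψ(K₁−1)) = 0
⇒ ψ = [z₁(K₁−1)+z₂(K₂−1)] / [−(K₁−1)(K₂−1)] = 0.2958/0.7715 = 0.383

two-phase, V/F = 0.383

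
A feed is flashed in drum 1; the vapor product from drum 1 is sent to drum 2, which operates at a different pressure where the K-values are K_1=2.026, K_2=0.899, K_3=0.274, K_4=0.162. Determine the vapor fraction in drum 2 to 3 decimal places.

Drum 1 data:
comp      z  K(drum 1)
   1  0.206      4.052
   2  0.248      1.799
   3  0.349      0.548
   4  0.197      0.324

Drum 1:
Let ψ₁ = V/F and solve Σ zᵢ(Kᵢ−1)/(1+ψ₁(Kᵢ−1)) = 0.
g(0) = ΣzᵢKᵢ − 1 = 0.536 and g(1) = 1 − Σzᵢ/Kᵢ = -0.434, so a root lies in (0, 1).
Iterate (Newton) starting at ψ₁ = 0.6:
  ψ₁ = 0.600: g = -0.0845, g' = -0.701 → ψ₁ = 0.479
  ψ₁ = 0.479: g = 0.0001, g' = -0.712 → ψ₁ = 0.480
Converged at ψ₁ = 0.480.
Drum-1 compositions:
  1: x = 0.084, y = 0.339
  2: x = 0.179, y = 0.323
  3: x = 0.446, y = 0.244
  4: x = 0.291, y = 0.094
Drum-2 feed = drum-1 vapor: z₂ = (0.3388, 0.3226, 0.2442, 0.0944).
Drum 2:
Newton iteration, ψ₂⁰ = 0.5:
  ψ₂ = 0.500: g = -0.2191, g' = -0.673 → ψ₂ = 0.175
  ψ₂ = 0.175: g = -0.0340, g' = -0.520 → ψ₂ = 0.109
Converged at ψ₂ = 0.109.
  1: x = 0.305, y = 0.617
  2: x = 0.326, y = 0.293
  3: x = 0.265, y = 0.073
  4: x = 0.104, y = 0.017

V/F (drum 2) = 0.109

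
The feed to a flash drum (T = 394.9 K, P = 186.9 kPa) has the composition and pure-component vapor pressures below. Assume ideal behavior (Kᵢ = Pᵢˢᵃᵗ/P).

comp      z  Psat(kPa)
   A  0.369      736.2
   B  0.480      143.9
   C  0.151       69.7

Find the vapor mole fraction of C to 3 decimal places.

y_C = 0.113

Raoult's law: Kᵢ = Pᵢˢᵃᵗ/P = Pᵢˢᵃᵗ/186.9.
  K_A = 736.2/186.9 = 3.93900, K_B = 143.9/186.9 = 0.76993, K_C = 69.7/186.9 = 0.37293
Let β = V/F and solve Σ zᵢ(Kᵢ−1)/(1+β(Kᵢ−1)) = 0.
Check two-phase: ΣzᵢKᵢ = 1.879 > 1 and Σzᵢ/Kᵢ = 1.122 > 1, so g(0) = 0.879 > 0 and g(1) = -0.122 < 0.
Iterate (Newton) starting at β = 0.56:
  β = 0.560: g = 0.1372, g' = -0.630 → β = 0.778
  β = 0.778: g = 0.0107, g' = -0.559 → β = 0.797
Converged at β = 0.797.
Compositions from xᵢ = zᵢ/(1+β(Kᵢ−1)), yᵢ = Kᵢxᵢ:
  A: x = 0.110, y = 0.435
  B: x = 0.588, y = 0.453
  C: x = 0.302, y = 0.113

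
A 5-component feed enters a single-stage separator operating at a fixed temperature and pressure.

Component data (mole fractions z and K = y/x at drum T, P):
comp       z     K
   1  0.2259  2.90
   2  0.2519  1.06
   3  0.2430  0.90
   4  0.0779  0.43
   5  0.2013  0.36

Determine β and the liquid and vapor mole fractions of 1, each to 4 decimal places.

Newton–Raphson from β = 0.65:
  β = 0.6500: g = -0.11054, g' = -0.4725 → β = 0.4160
  β = 0.4160: g = -0.00469, g' = -0.4545 → β = 0.4057
  β = 0.4057: g = 0.00001, g' = -0.4568 → β = 0.4058
Converged at β = 0.4058.
Compositions from xᵢ = zᵢ/(1+β(Kᵢ−1)), yᵢ = Kᵢxᵢ:
  1: x = 0.1276, y = 0.3699
  2: x = 0.2459, y = 0.2607
  3: x = 0.2533, y = 0.2279
  4: x = 0.1013, y = 0.0436
  5: x = 0.2719, y = 0.0979

β = 0.4058, x_1 = 0.1276, y_1 = 0.3699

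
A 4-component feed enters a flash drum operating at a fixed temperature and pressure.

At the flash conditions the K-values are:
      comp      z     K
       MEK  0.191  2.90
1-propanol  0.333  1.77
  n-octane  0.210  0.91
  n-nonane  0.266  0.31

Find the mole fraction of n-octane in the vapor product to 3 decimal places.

y_n-octane = 0.202

Material balance + equilibrium reduce to Σ zᵢ(Kᵢ−1)/(1+V/F(Kᵢ−1)) = 0.
g(0) = ΣzᵢKᵢ − 1 = 0.417 and g(1) = 1 − Σzᵢ/Kᵢ = -0.343, so a root lies in (0, 1).
Iterate (Newton) starting at V/F = 0.5:
  V/F = 0.500: g = 0.0712, g' = -0.581 → V/F = 0.623
  V/F = 0.623: g = -0.0022, g' = -0.626 → V/F = 0.619
Converged at V/F = 0.619.
Compositions from xᵢ = zᵢ/(1+V/F(Kᵢ−1)), yᵢ = Kᵢxᵢ:
  MEK: x = 0.088, y = 0.255
  1-propanol: x = 0.226, y = 0.399
  n-octane: x = 0.222, y = 0.202
  n-nonane: x = 0.464, y = 0.144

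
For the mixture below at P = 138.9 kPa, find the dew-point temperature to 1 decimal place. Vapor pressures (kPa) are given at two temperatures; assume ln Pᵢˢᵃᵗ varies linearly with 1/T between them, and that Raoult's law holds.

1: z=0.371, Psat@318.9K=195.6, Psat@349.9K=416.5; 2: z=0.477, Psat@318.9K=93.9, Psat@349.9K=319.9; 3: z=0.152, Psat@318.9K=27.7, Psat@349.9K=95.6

T = 332.9 K

Dew-point temperature: Σzᵢ·P/Pᵢˢᵃᵗ(T) = 1. Interpolate ln Pᵢˢᵃᵗ = aᵢ + bᵢ/T.
  T = 318.9 K: ΣzᵢP/Pᵢˢᵃᵗ = 1.7312
  T = 349.9 K: ΣzᵢP/Pᵢˢᵃᵗ = 0.5517
  T = 334.4 K: ΣzᵢP/Pᵢˢᵃᵗ = 0.9476
  T = 326.6 K: ΣzᵢP/Pᵢˢᵃᵗ = 1.2728
  T = 330.5 K: ΣzᵢP/Pᵢˢᵃᵗ = 1.0961
  T = 332.4 K: ΣzᵢP/Pᵢˢᵃᵗ = 1.0205
  T = 333.4 K: ΣzᵢP/Pᵢˢᵃᵗ = 0.9833
  T = 332.9 K: ΣzᵢP/Pᵢˢᵃᵗ = 1.0017
Interpolating between 332.9 K and 333.4 K gives T ≈ 332.9 K.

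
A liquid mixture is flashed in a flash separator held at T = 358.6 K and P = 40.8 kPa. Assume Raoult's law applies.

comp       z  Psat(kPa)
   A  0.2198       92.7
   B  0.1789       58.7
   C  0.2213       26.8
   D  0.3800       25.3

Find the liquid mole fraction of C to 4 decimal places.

Raoult's law: Kᵢ = Pᵢˢᵃᵗ/P = Pᵢˢᵃᵗ/40.8.
  K_A = 92.7/40.8 = 2.272059, K_B = 58.7/40.8 = 1.438725, K_C = 26.8/40.8 = 0.656863, K_D = 25.3/40.8 = 0.620098
Iterate (Newton) starting at ψ = 0.5:
  ψ = 0.5000: g = -0.03461, g' = -0.2776 → ψ = 0.3753
  ψ = 0.3753: g = 0.00111, g' = -0.2973 → ψ = 0.3790
Converged at ψ = 0.3790.
Compositions from xᵢ = zᵢ/(1+ψ(Kᵢ−1)), yᵢ = Kᵢxᵢ:
  A: x = 0.1483, y = 0.3369
  B: x = 0.1534, y = 0.2207
  C: x = 0.2544, y = 0.1671
  D: x = 0.4439, y = 0.2753

x_C = 0.2544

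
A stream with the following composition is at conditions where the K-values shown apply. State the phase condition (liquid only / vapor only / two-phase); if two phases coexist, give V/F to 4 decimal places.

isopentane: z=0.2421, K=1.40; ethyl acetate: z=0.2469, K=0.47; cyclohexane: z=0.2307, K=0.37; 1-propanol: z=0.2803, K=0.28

ΣzᵢKᵢ = 0.6188; Σzᵢ/Kᵢ = 2.3228.
Since ΣzᵢKᵢ < 1 the mixture is below its bubble point — single liquid phase.

liquid only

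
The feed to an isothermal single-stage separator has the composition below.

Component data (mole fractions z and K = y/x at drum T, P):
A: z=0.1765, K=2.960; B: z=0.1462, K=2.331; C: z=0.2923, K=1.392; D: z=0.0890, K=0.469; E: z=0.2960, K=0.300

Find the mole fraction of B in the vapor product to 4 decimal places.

Rachford–Rice: g(V/F) = Σ zᵢ(Kᵢ−1)/(1+V/F(Kᵢ−1)) = 0.
Check two-phase: ΣzᵢKᵢ = 1.4007 > 1 and Σzᵢ/Kᵢ = 1.5088 > 1, so g(0) = 0.4007 > 0 and g(1) = -0.5088 < 0.
Iterate (Newton) starting at V/F = 0.41:
  V/F = 0.4100: g = 0.06540, g' = -0.6765 → V/F = 0.5067
  V/F = 0.5067: g = -0.00035, g' = -0.6896 → V/F = 0.5062
Converged at V/F = 0.5062.
Compositions from xᵢ = zᵢ/(1+V/F(Kᵢ−1)), yᵢ = Kᵢxᵢ:
  A: x = 0.0886, y = 0.2623
  B: x = 0.0874, y = 0.2036
  C: x = 0.2439, y = 0.3395
  D: x = 0.1217, y = 0.0571
  E: x = 0.4584, y = 0.1375

y_B = 0.2036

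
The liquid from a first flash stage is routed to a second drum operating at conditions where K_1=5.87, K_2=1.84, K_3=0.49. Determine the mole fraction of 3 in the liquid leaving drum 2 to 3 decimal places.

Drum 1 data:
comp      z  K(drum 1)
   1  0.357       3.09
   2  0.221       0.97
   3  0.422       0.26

x_3 (drum 2) = 0.790

Drum 1:
Let ψ₁ = V/F and solve Σ zᵢ(Kᵢ−1)/(1+ψ₁(Kᵢ−1)) = 0.
g(0) = ΣzᵢKᵢ − 1 = 0.427 and g(1) = 1 − Σzᵢ/Kᵢ = -0.966, so a root lies in (0, 1).
Iterate (Newton) starting at ψ₁ = 0.5:
  ψ₁ = 0.500: g = -0.1376, g' = -0.955 → ψ₁ = 0.356
  ψ₁ = 0.356: g = -0.0029, g' = -0.939 → ψ₁ = 0.353
Converged at ψ₁ = 0.353.
Drum-1 compositions:
  1: x = 0.205, y = 0.635
  2: x = 0.223, y = 0.217
  3: x = 0.571, y = 0.149
Drum-2 feed = drum-1 liquid: z₂ = (0.2054, 0.2234, 0.5712).
Drum 2:
Material balance + equilibrium reduce to Σ zᵢ(Kᵢ−1)/(1+ψ₂(Kᵢ−1)) = 0.
Feasibility: ΣzᵢKᵢ = 1.897, Σzᵢ/Kᵢ = 1.322 — both > 1, two phases present.
Iterate (Newton) starting at ψ₂ = 0.67:
  ψ₂ = 0.670: g = -0.0878, g' = -0.675 → ψ₂ = 0.540
  ψ₂ = 0.540: g = 0.0026, g' = -0.727 → ψ₂ = 0.544
Converged at ψ₂ = 0.544.
  1: x = 0.056, y = 0.331
  2: x = 0.153, y = 0.282
  3: x = 0.790, y = 0.387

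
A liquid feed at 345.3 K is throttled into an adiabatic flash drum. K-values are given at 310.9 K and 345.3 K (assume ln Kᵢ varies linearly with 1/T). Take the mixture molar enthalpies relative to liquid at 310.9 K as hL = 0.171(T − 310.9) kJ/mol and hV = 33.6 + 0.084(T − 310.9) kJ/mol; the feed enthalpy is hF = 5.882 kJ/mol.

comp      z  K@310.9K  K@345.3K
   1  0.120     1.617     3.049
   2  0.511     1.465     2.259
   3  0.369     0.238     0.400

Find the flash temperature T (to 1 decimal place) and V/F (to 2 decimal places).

T = 313.2 K, V/F = 0.16

Adiabatic flash: solve Rachford–Rice at each trial T, then check hF = ψ·hV(T) + (1−ψ)·hL(T).
  T = 310.9 K: K = (1.617, 1.465, 0.238), RR gives ψ = 0.081, H_out = 2.707 kJ/mol
  T = 345.3 K: K = (3.049, 2.259, 0.400), RR gives ψ = 0.784, H_out = 29.881 kJ/mol
  T = 328.1 K: K = (2.258, 1.840, 0.313), RR gives ψ = 0.513, H_out = 19.412 kJ/mol
  T = 319.5 K: K = (1.919, 1.647, 0.274), RR gives ψ = 0.339, H_out = 12.592 kJ/mol
  T = 315.2 K: K = (1.764, 1.555, 0.256), RR gives ψ = 0.225, H_out = 8.222 kJ/mol
  T = 313.0 K: K = (1.688, 1.508, 0.246), RR gives ψ = 0.156, H_out = 5.580 kJ/mol
  T = 314.1 K: K = (1.725, 1.531, 0.251), RR gives ψ = 0.192, H_out = 6.943 kJ/mol
Linear interpolation between T = 313.0 (H_out = 5.580) and T = 314.1 (H_out = 6.943) on hF = 5.882 gives T ≈ 313.2 K, at which ψ = 0.16.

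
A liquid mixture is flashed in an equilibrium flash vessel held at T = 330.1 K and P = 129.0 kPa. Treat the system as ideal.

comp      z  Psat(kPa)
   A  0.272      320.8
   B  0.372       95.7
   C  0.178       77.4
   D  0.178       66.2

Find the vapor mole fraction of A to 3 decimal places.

y_A = 0.476

Raoult's law: Kᵢ = Pᵢˢᵃᵗ/P = Pᵢˢᵃᵗ/129.0.
  K_A = 320.8/129.0 = 2.48682, K_B = 95.7/129.0 = 0.74186, K_C = 77.4/129.0 = 0.60000, K_D = 66.2/129.0 = 0.51318
Let ψ = V/F and solve Σ zᵢ(Kᵢ−1)/(1+ψ(Kᵢ−1)) = 0.
Feasibility: ΣzᵢKᵢ = 1.151, Σzᵢ/Kᵢ = 1.254 — both > 1, two phases present.
Iterate (Newton) starting at ψ = 0.37:
  ψ = 0.370: g = -0.0345, g' = -0.383 → ψ = 0.280
  ψ = 0.280: g = 0.0016, g' = -0.421 → ψ = 0.284
Converged at ψ = 0.284.
Compositions from xᵢ = zᵢ/(1+ψ(Kᵢ−1)), yᵢ = Kᵢxᵢ:
  A: x = 0.191, y = 0.476
  B: x = 0.401, y = 0.298
  C: x = 0.201, y = 0.120
  D: x = 0.207, y = 0.106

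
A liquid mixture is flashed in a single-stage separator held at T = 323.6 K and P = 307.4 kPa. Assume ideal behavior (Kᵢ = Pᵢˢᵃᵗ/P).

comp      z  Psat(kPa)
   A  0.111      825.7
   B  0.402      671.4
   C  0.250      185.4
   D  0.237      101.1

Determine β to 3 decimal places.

β = 0.560

Raoult's law: Kᵢ = Pᵢˢᵃᵗ/P = Pᵢˢᵃᵗ/307.4.
  K_A = 825.7/307.4 = 2.68608, K_B = 671.4/307.4 = 2.18412, K_C = 185.4/307.4 = 0.60312, K_D = 101.1/307.4 = 0.32889
Let β = V/F and solve Σ zᵢ(Kᵢ−1)/(1+β(Kᵢ−1)) = 0.
Check two-phase: ΣzᵢKᵢ = 1.405 > 1 and Σzᵢ/Kᵢ = 1.361 > 1, so g(0) = 0.405 > 0 and g(1) = -0.361 < 0.
Iterate (Newton) starting at β = 0.61:
  β = 0.610: g = -0.0316, g' = -0.641 → β = 0.561
  β = 0.561: g = -0.0004, g' = -0.627 → β = 0.560
Converged at β = 0.560.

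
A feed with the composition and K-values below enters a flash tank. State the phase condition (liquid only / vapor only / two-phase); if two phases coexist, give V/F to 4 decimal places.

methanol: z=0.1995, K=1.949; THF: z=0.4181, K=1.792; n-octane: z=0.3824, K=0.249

ΣzᵢKᵢ = 1.2333; Σzᵢ/Kᵢ = 1.8714.
Both exceed 1, so a two-phase solution exists.
Newton–Raphson from ψ = 0.59:
  ψ = 0.5900: g = -0.16862, g' = -0.8910 → ψ = 0.4008
  ψ = 0.4008: g = -0.02231, g' = -0.6868 → ψ = 0.3683
  ψ = 0.3683: g = -0.00032, g' = -0.6680 → ψ = 0.3678
Converged at ψ = 0.3678.

two-phase, V/F = 0.3678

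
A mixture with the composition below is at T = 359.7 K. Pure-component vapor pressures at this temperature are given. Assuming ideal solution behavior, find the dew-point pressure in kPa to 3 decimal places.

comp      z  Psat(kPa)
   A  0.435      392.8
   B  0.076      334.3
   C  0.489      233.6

At the dew point ψ → 1, so Σzᵢ/Kᵢ = 1 with Kᵢ = Pᵢˢᵃᵗ/P ⇒ 1/P = Σzᵢ/Pᵢˢᵃᵗ.
1/P = 0.435/392.8 + 0.076/334.3 + 0.489/233.6 = 0.003428 ⇒ P = 291.707 kPa

Pdew = 291.707 kPa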